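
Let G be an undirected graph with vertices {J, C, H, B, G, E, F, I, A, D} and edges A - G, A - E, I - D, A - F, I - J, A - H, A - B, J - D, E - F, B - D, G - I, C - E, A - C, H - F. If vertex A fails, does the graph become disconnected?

Yes

Deleting A raises the number of components from 1 to 2, so A is a cut vertex.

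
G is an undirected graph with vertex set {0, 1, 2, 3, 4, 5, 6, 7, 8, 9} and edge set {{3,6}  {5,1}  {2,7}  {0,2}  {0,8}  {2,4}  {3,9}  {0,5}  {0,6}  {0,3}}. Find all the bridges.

The edges on the cycle 0-3-6-0 are not bridges since each lies on that cycle.
But removing 3-9 disconnects 3 from 9; removing 0-8 disconnects 0 from 8; removing 5-1 disconnects 5 from 1; removing 0-5 disconnects 0 from 5 — these are bridges.
In total 7 edges are bridges.

0-2, 0-5, 0-8, 1-5, 2-4, 2-7, 3-9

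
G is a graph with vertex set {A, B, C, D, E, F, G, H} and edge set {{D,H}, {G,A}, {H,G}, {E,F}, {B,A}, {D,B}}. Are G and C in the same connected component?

No

The component containing G is {A, B, D, G, H}, and C is not in it.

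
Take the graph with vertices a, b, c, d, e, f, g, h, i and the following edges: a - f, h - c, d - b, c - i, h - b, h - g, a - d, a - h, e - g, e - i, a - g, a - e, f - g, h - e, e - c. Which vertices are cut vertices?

Removing i, for instance, still leaves 1 component. No single vertex removal increases the component count — the graph has no articulation points.

none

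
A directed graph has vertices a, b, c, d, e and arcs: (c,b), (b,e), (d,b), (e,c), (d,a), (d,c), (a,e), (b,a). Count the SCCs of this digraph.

2

{a, b, c, e} are all mutually reachable — one SCC of size 4.
{d} is an SCC by itself.
That gives 2 strongly connected components.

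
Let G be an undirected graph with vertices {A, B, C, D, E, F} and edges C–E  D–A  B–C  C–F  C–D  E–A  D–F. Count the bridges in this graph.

1

The edges on the cycle C-D-F-C are not bridges since each lies on that cycle.
But removing C–B disconnects C from B — this is a bridge.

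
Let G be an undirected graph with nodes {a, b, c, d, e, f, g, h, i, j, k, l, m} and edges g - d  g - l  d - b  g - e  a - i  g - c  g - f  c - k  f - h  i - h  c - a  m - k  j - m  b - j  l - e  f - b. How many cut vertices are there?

1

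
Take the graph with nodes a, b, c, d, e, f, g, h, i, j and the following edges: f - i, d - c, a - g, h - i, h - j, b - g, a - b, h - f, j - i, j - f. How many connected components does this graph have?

4

e is isolated — a component by itself.
Starting from c we can reach c, d. That is one component of size 2.
Starting from a we can reach a, b, g. That is one component of size 3.
Starting from f we can reach f, h, i, j. That is one component of size 4.
Total: 4 components.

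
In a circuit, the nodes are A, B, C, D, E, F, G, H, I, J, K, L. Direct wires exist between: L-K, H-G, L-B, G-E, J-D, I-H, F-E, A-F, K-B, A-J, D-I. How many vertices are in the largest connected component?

C is isolated — a component by itself.
Starting from B we can reach B, K, L. That is one component of size 3.
Starting from A we can reach A, D, E, F, G, H, I, J. That is one component of size 8.
The largest has 8 vertices.

8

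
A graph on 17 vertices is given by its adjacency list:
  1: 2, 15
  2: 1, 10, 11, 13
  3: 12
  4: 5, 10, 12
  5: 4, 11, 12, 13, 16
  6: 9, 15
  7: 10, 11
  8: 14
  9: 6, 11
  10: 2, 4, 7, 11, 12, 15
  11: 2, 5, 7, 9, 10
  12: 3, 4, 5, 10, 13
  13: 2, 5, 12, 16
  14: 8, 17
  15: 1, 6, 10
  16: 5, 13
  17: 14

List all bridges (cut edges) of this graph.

12-3, 14-17, 14-8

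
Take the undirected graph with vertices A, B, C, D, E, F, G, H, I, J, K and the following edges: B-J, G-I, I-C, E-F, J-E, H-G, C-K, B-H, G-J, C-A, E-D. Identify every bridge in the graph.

The edges on the cycle B-H-G-J-B are not bridges since each lies on that cycle.
But removing I-C disconnects I from C; removing E-D disconnects E from D; removing J-E disconnects J from E; removing G-I disconnects G from I — these are bridges.
In total 7 edges are bridges.

A-C, C-I, C-K, D-E, E-F, E-J, G-I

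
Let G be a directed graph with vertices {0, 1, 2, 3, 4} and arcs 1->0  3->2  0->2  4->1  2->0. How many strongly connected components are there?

4

{0, 2} are all mutually reachable — one SCC of size 2.
{4} is an SCC by itself.
{1} is an SCC by itself.
{3} is an SCC by itself.
That gives 4 strongly connected components.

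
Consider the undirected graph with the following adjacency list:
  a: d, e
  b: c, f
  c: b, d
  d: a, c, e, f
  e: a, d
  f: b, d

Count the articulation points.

Removing d increases the component count from 1 to 2, so d is a cut vertex.
By contrast removing c leaves 1 component; it is not a cut vertex. No other vertex is a cut vertex either.

1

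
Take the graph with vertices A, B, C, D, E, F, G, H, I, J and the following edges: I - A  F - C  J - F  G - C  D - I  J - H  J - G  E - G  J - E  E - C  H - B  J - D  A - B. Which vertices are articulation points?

J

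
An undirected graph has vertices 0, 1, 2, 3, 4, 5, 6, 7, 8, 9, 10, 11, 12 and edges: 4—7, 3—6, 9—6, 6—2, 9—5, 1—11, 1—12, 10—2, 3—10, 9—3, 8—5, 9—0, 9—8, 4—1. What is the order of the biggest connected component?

Starting from 1 we can reach 1, 4, 7, 11, 12. That is one component of size 5.
Starting from 0 we can reach 0, 2, 3, 5, 6, 8, 9, 10. That is one component of size 8.
The largest has 8 vertices.

8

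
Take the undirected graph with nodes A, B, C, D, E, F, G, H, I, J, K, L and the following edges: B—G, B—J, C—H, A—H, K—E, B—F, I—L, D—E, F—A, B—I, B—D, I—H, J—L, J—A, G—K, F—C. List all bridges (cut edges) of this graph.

none

The edges on the cycle B-G-K-E-D-B are not bridges since each lies on that cycle.
Every edge lies on some cycle, so there are no bridges.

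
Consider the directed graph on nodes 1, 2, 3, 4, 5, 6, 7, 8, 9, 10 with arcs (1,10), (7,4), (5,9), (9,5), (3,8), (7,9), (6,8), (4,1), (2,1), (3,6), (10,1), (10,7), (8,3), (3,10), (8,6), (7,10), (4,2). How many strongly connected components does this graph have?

{1, 2, 4, 7, 10} are all mutually reachable — one SCC of size 5.
{3, 6, 8} are all mutually reachable — one SCC of size 3.
{5, 9} are all mutually reachable — one SCC of size 2.
That gives 3 strongly connected components.

3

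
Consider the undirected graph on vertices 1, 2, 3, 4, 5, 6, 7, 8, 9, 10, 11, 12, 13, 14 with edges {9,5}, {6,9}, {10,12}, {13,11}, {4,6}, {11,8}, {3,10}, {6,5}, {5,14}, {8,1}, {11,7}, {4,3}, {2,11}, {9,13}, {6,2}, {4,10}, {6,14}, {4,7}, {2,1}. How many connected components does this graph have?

Starting from 1 we can reach 1, 2, 3, 4, 5, 6, 7, 8, 9, 10, 11, 12, 13, 14. That is one component of size 14.
Total: 1 component.

1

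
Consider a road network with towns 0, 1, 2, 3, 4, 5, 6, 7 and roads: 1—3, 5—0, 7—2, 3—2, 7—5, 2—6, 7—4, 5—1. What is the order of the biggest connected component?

8

Starting from 0 we can reach 0, 1, 2, 3, 4, 5, 6, 7. That is one component of size 8.
The largest has 8 vertices.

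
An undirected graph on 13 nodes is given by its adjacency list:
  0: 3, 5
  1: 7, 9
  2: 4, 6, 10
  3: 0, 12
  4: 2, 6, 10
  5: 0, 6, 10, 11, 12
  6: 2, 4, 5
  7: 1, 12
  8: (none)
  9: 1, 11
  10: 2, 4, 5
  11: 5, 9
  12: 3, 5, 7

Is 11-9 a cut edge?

After removing 11-9, the path 11-5-12-7-1-9 still connects them, so the edge is not a bridge.

No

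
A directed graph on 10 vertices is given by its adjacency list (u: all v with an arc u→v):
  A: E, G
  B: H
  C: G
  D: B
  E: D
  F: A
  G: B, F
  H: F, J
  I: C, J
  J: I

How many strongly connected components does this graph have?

1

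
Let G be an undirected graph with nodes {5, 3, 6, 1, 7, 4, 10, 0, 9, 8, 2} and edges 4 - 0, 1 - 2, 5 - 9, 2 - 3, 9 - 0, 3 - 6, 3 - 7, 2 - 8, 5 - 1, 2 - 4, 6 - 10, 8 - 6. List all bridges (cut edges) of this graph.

10-6, 3-7

The edges on the cycle 2-8-6-3-2 are not bridges since each lies on that cycle.
But removing 7 - 3 disconnects 7 from 3; removing 6 - 10 disconnects 6 from 10 — these are bridges.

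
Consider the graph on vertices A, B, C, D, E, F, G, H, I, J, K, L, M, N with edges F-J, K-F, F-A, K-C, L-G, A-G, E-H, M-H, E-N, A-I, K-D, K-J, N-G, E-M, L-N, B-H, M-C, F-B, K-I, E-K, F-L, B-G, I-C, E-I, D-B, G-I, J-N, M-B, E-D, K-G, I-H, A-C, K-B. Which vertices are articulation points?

none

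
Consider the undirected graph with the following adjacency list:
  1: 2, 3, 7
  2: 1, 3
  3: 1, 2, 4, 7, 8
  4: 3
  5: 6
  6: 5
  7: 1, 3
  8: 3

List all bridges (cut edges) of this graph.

3-4, 3-8, 5-6

The edges on the cycle 3-1-2-3 are not bridges since each lies on that cycle.
But removing 6-5 disconnects 6 from 5; removing 3-4 disconnects 3 from 4; removing 3-8 disconnects 3 from 8 — these are bridges.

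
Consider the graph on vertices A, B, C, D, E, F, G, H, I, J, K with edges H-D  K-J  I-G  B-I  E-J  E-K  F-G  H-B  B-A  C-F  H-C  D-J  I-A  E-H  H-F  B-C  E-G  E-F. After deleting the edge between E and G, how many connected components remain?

E and G are still connected via E-F-G, so the component count stays at 1.

1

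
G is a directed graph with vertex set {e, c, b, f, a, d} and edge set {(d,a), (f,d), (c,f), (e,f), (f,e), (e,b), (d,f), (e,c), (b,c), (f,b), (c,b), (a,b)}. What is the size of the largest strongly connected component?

6

{a, b, c, d, e, f} are all mutually reachable — one SCC of size 6.
The largest has 6 vertices.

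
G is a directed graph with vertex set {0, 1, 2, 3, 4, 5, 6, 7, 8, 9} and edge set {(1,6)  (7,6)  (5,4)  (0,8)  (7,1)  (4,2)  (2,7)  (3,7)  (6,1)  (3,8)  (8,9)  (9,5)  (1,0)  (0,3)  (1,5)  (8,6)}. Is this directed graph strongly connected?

From 7 we can reach every vertex (0, 1, 2, 3, 4, 5, 6, 7, 8, 9), and every vertex can reach 7 (0, 1, 2, 3, 4, 5, 6, 7, 8, 9). So the whole graph is one strongly connected component.

Yes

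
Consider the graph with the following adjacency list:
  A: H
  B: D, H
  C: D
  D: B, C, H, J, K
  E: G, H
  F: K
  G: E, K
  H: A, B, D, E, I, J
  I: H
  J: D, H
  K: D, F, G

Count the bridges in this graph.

4

The edges on the cycle E-G-K-D-H-E are not bridges since each lies on that cycle.
But removing C-D disconnects C from D; removing H-I disconnects H from I; removing K-F disconnects K from F; removing H-A disconnects H from A — these are bridges.
That makes 4 bridges.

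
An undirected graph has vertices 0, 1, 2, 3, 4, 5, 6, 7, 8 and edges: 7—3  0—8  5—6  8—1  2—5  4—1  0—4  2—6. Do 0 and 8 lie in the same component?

Yes

From 0 we can reach 0, 1, 4, 8, which includes 8.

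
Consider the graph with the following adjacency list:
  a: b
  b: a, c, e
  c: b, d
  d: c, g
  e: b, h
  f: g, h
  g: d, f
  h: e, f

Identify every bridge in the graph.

The edges on the cycle h-f-g-d-c-b-e-h are not bridges since each lies on that cycle.
But removing b-a disconnects b from a — this is a bridge.

a-b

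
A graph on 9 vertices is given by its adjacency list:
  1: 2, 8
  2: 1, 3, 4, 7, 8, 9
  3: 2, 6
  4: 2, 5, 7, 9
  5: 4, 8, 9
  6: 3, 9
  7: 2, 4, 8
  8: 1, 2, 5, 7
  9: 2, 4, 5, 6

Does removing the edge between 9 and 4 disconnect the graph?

After removing 9-4, the path 9-2-4 still connects them, so the edge is not a bridge.

No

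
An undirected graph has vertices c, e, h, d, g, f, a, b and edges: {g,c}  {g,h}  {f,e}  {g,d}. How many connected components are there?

b is isolated — a component by itself.
a is isolated — a component by itself.
Starting from e we can reach e, f. That is one component of size 2.
Starting from c we can reach c, d, g, h. That is one component of size 4.
Total: 4 components.

4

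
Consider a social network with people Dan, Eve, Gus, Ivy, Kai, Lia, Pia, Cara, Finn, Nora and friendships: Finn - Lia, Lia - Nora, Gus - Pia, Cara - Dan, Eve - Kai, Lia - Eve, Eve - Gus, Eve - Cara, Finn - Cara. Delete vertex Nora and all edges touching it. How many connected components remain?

With Nora gone, the remaining components are: {Ivy}; {Dan, Eve, Gus, Kai, Lia, Pia, Cara, Finn}.
That is 2 components.

2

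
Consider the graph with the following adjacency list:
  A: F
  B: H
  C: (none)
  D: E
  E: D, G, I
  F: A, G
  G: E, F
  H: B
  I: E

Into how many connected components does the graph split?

C is isolated — a component by itself.
Starting from B we can reach B, H. That is one component of size 2.
Starting from A we can reach A, D, E, F, G, I. That is one component of size 6.
Total: 3 components.

3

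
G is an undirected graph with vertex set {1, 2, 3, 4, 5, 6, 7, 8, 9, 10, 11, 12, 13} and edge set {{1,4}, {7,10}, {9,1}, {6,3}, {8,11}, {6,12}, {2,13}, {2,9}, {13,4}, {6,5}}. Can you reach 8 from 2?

No

The component containing 2 is {1, 2, 4, 9, 13}, and 8 is not in it.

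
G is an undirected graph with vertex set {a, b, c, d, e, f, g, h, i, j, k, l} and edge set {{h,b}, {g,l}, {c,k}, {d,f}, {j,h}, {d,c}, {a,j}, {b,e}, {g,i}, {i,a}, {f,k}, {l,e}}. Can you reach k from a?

The component containing a is {a, b, e, g, h, i, j, l}, and k is not in it.

No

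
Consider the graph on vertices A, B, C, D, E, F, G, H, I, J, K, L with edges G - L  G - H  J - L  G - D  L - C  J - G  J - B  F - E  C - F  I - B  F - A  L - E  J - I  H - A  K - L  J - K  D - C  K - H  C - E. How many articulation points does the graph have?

1

Removing J increases the component count from 1 to 2, so J is a cut vertex.
By contrast removing G leaves 1 component; it is not a cut vertex. No other vertex is a cut vertex either.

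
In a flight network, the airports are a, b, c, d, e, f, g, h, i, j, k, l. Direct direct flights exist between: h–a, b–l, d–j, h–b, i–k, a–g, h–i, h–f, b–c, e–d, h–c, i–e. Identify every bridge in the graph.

a-g, a-h, b-l, d-e, d-j, e-i, f-h, h-i, i-k

The edges on the cycle h-b-c-h are not bridges since each lies on that cycle.
But removing b–l disconnects b from l; removing h–f disconnects h from f; removing h–a disconnects h from a; removing i–e disconnects i from e — these are bridges.
In total 9 edges are bridges.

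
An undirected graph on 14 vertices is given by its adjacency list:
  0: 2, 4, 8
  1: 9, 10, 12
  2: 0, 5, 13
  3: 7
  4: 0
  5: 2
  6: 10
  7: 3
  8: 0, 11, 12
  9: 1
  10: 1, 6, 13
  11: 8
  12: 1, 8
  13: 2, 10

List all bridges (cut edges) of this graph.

The edges on the cycle 8-0-2-13-10-1-12-8 are not bridges since each lies on that cycle.
But removing 8-11 disconnects 8 from 11; removing 0-4 disconnects 0 from 4; removing 9-1 disconnects 9 from 1; removing 3-7 disconnects 3 from 7 — these are bridges.
In total 6 edges are bridges.

0-4, 1-9, 10-6, 11-8, 2-5, 3-7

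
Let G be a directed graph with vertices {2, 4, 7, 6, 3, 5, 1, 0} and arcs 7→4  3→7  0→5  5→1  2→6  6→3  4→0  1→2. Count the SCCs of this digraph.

1

{0, 1, 2, 3, 4, 5, 6, 7} are all mutually reachable — one SCC of size 8.
That gives 1 strongly connected component.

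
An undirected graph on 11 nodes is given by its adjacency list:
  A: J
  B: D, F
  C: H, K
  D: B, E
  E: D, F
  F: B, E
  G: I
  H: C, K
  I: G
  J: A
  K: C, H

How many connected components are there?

4

Starting from G we can reach G, I. That is one component of size 2.
Starting from A we can reach A, J. That is one component of size 2.
Starting from C we can reach C, H, K. That is one component of size 3.
Starting from B we can reach B, D, E, F. That is one component of size 4.
Total: 4 components.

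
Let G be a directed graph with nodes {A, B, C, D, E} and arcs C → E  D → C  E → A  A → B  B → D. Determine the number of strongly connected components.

1

{A, B, C, D, E} are all mutually reachable — one SCC of size 5.
That gives 1 strongly connected component.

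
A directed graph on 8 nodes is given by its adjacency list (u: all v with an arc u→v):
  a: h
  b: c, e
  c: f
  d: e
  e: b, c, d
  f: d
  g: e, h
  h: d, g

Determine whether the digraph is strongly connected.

There is no directed path from h to a, so the graph is not strongly connected.

No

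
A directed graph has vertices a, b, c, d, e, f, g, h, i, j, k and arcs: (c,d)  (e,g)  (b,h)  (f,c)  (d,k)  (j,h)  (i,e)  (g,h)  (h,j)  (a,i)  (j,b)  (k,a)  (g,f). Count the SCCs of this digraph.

2

{a, c, d, e, f, g, i, k} are all mutually reachable — one SCC of size 8.
{b, h, j} are all mutually reachable — one SCC of size 3.
That gives 2 strongly connected components.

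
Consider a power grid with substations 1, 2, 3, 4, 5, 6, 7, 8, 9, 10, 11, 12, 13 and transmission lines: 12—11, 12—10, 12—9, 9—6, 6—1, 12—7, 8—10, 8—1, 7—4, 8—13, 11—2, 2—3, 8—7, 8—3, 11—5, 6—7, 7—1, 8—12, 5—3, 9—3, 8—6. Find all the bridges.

The edges on the cycle 8-12-9-6-8 are not bridges since each lies on that cycle.
But removing 8—13 disconnects 8 from 13; removing 4—7 disconnects 4 from 7 — these are bridges.

13-8, 4-7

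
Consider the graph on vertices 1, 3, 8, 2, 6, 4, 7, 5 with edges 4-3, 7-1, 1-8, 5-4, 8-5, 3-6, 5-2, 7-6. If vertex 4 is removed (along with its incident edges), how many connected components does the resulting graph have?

With 4 gone, the remaining components are: {1, 2, 3, 5, 6, 7, 8}.
That is 1 component.

1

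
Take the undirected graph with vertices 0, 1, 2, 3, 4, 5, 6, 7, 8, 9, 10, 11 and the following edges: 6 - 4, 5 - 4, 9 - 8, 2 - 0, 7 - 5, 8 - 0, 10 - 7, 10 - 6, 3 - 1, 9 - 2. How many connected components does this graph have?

11 is isolated — a component by itself.
Starting from 1 we can reach 1, 3. That is one component of size 2.
Starting from 0 we can reach 0, 2, 8, 9. That is one component of size 4.
Starting from 4 we can reach 4, 5, 6, 7, 10. That is one component of size 5.
Total: 4 components.

4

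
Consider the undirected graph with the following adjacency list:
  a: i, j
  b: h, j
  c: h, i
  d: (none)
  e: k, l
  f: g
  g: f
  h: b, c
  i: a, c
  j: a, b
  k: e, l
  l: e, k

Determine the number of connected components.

d is isolated — a component by itself.
Starting from f we can reach f, g. That is one component of size 2.
Starting from e we can reach e, k, l. That is one component of size 3.
Starting from a we can reach a, b, c, h, i, j. That is one component of size 6.
Total: 4 components.

4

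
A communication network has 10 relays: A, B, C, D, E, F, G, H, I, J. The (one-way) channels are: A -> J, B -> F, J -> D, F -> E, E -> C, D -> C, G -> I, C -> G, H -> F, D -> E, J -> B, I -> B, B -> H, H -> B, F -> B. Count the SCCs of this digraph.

4

{B, C, E, F, G, H, I} are all mutually reachable — one SCC of size 7.
{A} is an SCC by itself.
{D} is an SCC by itself.
{J} is an SCC by itself.
That gives 4 strongly connected components.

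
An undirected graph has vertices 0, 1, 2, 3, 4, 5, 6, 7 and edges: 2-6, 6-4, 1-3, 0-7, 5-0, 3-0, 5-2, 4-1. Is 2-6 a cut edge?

No

After removing 2-6, the path 2-5-0-3-1-4-6 still connects them, so the edge is not a bridge.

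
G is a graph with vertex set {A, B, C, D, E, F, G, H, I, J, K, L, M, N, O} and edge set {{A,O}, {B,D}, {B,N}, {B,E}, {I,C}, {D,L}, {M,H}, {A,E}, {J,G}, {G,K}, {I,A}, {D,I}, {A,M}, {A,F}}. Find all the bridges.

The edges on the cycle B-D-I-A-E-B are not bridges since each lies on that cycle.
But removing B-N disconnects B from N; removing I-C disconnects I from C; removing O-A disconnects O from A; removing D-L disconnects D from L — these are bridges.
In total 9 edges are bridges.

A-F, A-M, A-O, B-N, C-I, D-L, G-J, G-K, H-M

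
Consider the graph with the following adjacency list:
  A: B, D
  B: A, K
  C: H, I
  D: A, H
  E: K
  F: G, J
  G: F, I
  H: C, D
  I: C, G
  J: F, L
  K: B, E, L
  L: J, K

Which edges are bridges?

The edges on the cycle D-A-B-K-L-J-F-G-I-C-H-D are not bridges since each lies on that cycle.
But removing E-K disconnects E from K — this is a bridge.

E-K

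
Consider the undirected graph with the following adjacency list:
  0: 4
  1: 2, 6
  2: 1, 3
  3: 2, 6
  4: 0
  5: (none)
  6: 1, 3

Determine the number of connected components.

3

5 is isolated — a component by itself.
Starting from 0 we can reach 0, 4. That is one component of size 2.
Starting from 1 we can reach 1, 2, 3, 6. That is one component of size 4.
Total: 3 components.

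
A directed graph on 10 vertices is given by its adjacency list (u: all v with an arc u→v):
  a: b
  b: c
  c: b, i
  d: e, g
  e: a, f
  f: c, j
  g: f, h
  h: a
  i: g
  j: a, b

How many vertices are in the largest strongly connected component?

{a, b, c, f, g, h, i, j} are all mutually reachable — one SCC of size 8.
{e} is an SCC by itself.
{d} is an SCC by itself.
The largest has 8 vertices.

8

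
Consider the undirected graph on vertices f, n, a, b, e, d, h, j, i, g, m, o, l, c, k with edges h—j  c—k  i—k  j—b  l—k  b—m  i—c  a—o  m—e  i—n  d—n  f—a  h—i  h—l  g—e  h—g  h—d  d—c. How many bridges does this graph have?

2

The edges on the cycle h-i-n-d-h are not bridges since each lies on that cycle.
But removing a—o disconnects a from o; removing f—a disconnects f from a — these are bridges.
That makes 2 bridges.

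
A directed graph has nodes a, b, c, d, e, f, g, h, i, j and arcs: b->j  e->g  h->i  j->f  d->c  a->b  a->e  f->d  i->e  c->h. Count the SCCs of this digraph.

10

{g} is an SCC by itself.
{i} is an SCC by itself.
{b} is an SCC by itself.
{a} is an SCC by itself.
{c} is an SCC by itself.
(and 5 more singleton SCCs)
That gives 10 strongly connected components.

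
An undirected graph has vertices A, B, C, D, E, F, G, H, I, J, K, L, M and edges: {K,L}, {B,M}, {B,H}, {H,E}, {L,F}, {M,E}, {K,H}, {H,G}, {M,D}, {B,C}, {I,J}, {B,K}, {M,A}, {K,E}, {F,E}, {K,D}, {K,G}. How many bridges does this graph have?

The edges on the cycle B-M-D-K-B are not bridges since each lies on that cycle.
But removing B-C disconnects B from C; removing I-J disconnects I from J; removing A-M disconnects A from M — these are bridges.
That makes 3 bridges.

3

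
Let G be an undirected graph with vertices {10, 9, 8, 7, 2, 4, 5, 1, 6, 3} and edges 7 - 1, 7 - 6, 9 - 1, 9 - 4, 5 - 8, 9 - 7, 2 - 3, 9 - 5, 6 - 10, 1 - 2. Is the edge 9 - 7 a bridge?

After removing 9 - 7, the path 9-1-7 still connects them, so the edge is not a bridge.

No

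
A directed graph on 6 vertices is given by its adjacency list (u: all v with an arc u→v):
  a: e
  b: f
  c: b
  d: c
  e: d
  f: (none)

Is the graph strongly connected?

There is no directed path from c to d, so the graph is not strongly connected.

No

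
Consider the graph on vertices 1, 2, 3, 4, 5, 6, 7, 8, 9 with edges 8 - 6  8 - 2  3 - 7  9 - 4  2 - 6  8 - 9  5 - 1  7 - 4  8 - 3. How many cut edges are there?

The edges on the cycle 8-2-6-8 are not bridges since each lies on that cycle.
But removing 1 - 5 disconnects 1 from 5 — this is a bridge.

1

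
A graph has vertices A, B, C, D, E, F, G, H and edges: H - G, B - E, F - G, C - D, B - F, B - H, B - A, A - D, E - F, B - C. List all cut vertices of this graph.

Removing B increases the component count from 1 to 2, so B is a cut vertex.
By contrast removing H leaves 1 component; it is not a cut vertex. No other vertex is a cut vertex either.

B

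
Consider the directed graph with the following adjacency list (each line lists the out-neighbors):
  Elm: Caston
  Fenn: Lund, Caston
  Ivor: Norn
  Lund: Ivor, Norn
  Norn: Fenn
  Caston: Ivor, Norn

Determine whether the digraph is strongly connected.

There is no directed path from Ivor to Elm, so the graph is not strongly connected.

No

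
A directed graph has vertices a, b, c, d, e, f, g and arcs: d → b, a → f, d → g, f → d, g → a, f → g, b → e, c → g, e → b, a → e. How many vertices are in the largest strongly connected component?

4

{a, d, f, g} are all mutually reachable — one SCC of size 4.
{b, e} are all mutually reachable — one SCC of size 2.
{c} is an SCC by itself.
The largest has 4 vertices.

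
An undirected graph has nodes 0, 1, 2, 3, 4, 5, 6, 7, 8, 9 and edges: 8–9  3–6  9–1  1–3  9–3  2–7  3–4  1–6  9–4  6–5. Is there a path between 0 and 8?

No

The component containing 0 is {0}, and 8 is not in it.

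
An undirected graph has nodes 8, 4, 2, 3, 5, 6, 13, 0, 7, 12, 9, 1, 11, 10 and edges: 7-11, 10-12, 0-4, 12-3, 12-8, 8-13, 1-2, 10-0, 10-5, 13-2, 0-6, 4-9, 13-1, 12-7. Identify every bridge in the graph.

The edges on the cycle 13-1-2-13 are not bridges since each lies on that cycle.
But removing 7-12 disconnects 7 from 12; removing 6-0 disconnects 6 from 0; removing 8-12 disconnects 8 from 12; removing 10-0 disconnects 10 from 0 — these are bridges.
In total 11 edges are bridges.

0-10, 0-4, 0-6, 10-12, 10-5, 11-7, 12-3, 12-7, 12-8, 13-8, 4-9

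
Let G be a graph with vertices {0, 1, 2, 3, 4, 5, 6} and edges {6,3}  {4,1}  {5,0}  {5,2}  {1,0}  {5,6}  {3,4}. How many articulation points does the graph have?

Removing 5 increases the component count from 1 to 2, so 5 is a cut vertex.
By contrast removing 3 leaves 1 component; it is not a cut vertex. No other vertex is a cut vertex either.

1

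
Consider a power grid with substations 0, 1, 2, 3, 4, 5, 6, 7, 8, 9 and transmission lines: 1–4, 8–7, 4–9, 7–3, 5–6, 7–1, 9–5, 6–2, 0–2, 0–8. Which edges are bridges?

The edges on the cycle 0-8-7-1-4-9-5-6-2-0 are not bridges since each lies on that cycle.
But removing 3–7 disconnects 3 from 7 — this is a bridge.

3-7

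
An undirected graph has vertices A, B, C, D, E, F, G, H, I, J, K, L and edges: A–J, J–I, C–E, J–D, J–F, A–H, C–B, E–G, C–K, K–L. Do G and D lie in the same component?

No

The component containing G is {B, C, E, G, K, L}, and D is not in it.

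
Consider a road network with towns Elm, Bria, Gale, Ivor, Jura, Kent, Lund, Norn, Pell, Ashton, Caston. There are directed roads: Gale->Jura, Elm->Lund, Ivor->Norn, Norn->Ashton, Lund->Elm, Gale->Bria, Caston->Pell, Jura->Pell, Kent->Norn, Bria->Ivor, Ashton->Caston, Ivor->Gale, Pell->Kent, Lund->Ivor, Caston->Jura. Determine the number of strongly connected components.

3

{Jura, Kent, Norn, Pell, Ashton, Caston} are all mutually reachable — one SCC of size 6.
{Bria, Gale, Ivor} are all mutually reachable — one SCC of size 3.
{Elm, Lund} are all mutually reachable — one SCC of size 2.
That gives 3 strongly connected components.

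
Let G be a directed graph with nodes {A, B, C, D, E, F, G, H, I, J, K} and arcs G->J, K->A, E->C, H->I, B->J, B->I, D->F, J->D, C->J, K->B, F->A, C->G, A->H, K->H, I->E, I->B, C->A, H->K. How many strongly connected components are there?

1

{A, B, C, D, E, F, G, H, I, J, K} are all mutually reachable — one SCC of size 11.
That gives 1 strongly connected component.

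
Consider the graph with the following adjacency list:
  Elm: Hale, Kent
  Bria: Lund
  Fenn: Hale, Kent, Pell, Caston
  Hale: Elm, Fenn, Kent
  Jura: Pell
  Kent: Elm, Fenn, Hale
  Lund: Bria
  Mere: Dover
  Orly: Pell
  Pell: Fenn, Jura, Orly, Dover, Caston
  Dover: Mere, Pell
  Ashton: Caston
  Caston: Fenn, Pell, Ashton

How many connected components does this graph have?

2

Starting from Bria we can reach Bria, Lund. That is one component of size 2.
Starting from Elm we can reach Elm, Fenn, Hale, Jura, Kent, Mere, Orly, Pell, Dover, Ashton, Caston. That is one component of size 11.
Total: 2 components.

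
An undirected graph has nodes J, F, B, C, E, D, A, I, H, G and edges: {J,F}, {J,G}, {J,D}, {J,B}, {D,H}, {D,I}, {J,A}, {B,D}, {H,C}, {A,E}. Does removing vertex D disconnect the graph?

Deleting D raises the number of components from 1 to 3, so D is a cut vertex.

Yes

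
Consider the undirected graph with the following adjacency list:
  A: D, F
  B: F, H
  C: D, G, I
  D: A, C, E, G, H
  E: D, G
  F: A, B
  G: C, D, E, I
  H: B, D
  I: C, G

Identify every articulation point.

Removing D increases the component count from 1 to 2, so D is a cut vertex.
By contrast removing B leaves 1 component; it is not a cut vertex. No other vertex is a cut vertex either.

D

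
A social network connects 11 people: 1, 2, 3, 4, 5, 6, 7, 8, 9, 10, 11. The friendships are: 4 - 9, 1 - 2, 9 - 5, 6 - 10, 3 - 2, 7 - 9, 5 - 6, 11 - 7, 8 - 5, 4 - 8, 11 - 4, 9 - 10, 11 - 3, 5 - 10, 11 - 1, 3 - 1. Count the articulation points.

1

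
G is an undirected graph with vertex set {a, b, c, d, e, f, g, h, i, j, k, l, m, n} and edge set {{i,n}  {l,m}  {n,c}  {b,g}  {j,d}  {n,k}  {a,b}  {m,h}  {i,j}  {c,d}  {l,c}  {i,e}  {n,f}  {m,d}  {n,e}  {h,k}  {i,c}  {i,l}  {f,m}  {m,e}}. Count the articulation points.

1

Removing b increases the component count from 2 to 3, so b is a cut vertex.
By contrast removing i leaves 2 components; it is not a cut vertex. No other vertex is a cut vertex either.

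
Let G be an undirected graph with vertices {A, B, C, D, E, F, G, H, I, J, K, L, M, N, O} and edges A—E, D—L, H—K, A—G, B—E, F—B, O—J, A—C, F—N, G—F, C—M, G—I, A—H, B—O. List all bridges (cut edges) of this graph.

A-C, A-H, B-O, C-M, D-L, F-N, G-I, H-K, J-O

The edges on the cycle A-G-F-B-E-A are not bridges since each lies on that cycle.
But removing A—C disconnects A from C; removing O—B disconnects O from B; removing K—H disconnects K from H; removing D—L disconnects D from L — these are bridges.
In total 9 edges are bridges.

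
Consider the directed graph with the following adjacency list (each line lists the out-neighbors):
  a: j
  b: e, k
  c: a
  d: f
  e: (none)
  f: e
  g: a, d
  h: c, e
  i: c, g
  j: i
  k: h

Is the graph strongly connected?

There is no directed path from k to b, so the graph is not strongly connected.

No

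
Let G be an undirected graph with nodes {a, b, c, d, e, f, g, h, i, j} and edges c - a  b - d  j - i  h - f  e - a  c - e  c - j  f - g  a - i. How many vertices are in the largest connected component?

5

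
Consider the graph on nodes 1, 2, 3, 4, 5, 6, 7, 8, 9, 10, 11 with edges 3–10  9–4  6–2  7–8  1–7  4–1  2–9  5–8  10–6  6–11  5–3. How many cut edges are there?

1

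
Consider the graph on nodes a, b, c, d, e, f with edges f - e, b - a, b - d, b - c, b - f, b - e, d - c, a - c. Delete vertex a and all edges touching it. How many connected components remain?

1

With a gone, the remaining components are: {b, c, d, e, f}.
That is 1 component.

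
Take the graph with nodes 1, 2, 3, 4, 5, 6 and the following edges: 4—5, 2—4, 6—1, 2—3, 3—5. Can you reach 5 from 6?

No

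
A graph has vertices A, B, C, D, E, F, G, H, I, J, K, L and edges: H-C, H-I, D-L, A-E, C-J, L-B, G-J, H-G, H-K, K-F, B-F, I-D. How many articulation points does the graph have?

Removing H increases the component count from 2 to 3, so H is a cut vertex.
By contrast removing J leaves 2 components; it is not a cut vertex. No other vertex is a cut vertex either.

1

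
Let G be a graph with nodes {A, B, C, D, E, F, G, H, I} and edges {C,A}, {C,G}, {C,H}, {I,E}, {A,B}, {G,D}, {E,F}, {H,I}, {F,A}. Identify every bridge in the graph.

A-B, C-G, D-G

The edges on the cycle C-H-I-E-F-A-C are not bridges since each lies on that cycle.
But removing D - G disconnects D from G; removing C - G disconnects C from G; removing A - B disconnects A from B — these are bridges.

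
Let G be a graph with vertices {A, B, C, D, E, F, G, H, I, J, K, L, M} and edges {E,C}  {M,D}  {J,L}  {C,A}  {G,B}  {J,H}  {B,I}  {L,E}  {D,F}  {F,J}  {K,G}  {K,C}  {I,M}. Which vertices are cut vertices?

C, J

Removing C increases the component count from 1 to 2, so C is a cut vertex.
Removing J increases the component count from 1 to 2, so J is a cut vertex.
By contrast removing A leaves 1 component; it is not a cut vertex. No other vertex is a cut vertex either.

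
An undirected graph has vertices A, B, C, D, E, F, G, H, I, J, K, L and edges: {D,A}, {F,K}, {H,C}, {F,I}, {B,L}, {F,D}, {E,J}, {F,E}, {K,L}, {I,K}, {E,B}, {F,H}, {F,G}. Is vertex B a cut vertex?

No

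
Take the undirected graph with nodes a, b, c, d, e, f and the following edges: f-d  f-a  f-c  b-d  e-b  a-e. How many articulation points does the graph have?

1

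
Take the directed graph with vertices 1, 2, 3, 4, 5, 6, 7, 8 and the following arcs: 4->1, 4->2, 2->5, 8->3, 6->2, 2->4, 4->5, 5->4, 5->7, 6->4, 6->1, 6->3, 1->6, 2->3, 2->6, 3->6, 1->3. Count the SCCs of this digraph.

3

{1, 2, 3, 4, 5, 6} are all mutually reachable — one SCC of size 6.
{8} is an SCC by itself.
{7} is an SCC by itself.
That gives 3 strongly connected components.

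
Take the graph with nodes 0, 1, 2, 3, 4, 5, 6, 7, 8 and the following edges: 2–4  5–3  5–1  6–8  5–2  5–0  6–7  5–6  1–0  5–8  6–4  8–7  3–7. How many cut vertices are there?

1

Removing 5 increases the component count from 1 to 2, so 5 is a cut vertex.
By contrast removing 7 leaves 1 component; it is not a cut vertex. No other vertex is a cut vertex either.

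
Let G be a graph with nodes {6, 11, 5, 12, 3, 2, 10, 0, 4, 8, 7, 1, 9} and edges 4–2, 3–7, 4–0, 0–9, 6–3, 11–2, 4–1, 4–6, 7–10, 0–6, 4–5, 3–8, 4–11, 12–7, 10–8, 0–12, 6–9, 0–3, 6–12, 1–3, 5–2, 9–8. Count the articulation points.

1

Removing 4 increases the component count from 1 to 2, so 4 is a cut vertex.
By contrast removing 11 leaves 1 component; it is not a cut vertex. No other vertex is a cut vertex either.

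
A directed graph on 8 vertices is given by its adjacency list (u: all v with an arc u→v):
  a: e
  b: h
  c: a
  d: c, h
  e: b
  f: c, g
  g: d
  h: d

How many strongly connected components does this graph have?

{a, b, c, d, e, h} are all mutually reachable — one SCC of size 6.
{g} is an SCC by itself.
{f} is an SCC by itself.
That gives 3 strongly connected components.

3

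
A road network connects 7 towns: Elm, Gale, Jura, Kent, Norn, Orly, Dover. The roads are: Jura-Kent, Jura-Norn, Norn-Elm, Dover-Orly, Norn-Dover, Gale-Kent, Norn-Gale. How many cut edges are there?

3

The edges on the cycle Jura-Norn-Gale-Kent-Jura are not bridges since each lies on that cycle.
But removing Norn-Elm disconnects Norn from Elm; removing Norn-Dover disconnects Norn from Dover; removing Dover-Orly disconnects Dover from Orly — these are bridges.
That makes 3 bridges.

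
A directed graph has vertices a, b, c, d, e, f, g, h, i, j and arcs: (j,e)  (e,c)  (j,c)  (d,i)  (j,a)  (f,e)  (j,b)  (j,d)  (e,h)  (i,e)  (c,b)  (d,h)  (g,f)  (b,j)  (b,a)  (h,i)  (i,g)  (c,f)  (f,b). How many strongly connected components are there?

{b, c, d, e, f, g, h, i, j} are all mutually reachable — one SCC of size 9.
{a} is an SCC by itself.
That gives 2 strongly connected components.

2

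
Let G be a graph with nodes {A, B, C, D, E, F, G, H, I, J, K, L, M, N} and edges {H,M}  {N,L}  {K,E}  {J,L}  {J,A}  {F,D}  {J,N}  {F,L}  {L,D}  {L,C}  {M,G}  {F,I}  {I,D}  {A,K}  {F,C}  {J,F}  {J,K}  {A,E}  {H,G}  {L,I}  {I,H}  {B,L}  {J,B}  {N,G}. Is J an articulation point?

Deleting J raises the number of components from 1 to 2, so J is a cut vertex.

Yes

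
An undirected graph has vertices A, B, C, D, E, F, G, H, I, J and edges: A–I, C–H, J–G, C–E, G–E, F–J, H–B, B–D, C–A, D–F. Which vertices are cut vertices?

A, C

Removing A increases the component count from 1 to 2, so A is a cut vertex.
Removing C increases the component count from 1 to 2, so C is a cut vertex.
By contrast removing F leaves 1 component; it is not a cut vertex. No other vertex is a cut vertex either.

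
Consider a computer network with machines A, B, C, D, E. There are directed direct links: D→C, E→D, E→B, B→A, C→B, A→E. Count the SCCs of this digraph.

{A, B, C, D, E} are all mutually reachable — one SCC of size 5.
That gives 1 strongly connected component.

1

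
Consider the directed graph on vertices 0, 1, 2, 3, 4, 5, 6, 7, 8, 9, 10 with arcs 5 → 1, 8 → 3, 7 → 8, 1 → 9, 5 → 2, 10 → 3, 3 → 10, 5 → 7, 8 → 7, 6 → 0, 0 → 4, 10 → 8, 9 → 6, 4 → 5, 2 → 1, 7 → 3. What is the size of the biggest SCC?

{0, 1, 2, 4, 5, 6, 9} are all mutually reachable — one SCC of size 7.
{3, 7, 8, 10} are all mutually reachable — one SCC of size 4.
The largest has 7 vertices.

7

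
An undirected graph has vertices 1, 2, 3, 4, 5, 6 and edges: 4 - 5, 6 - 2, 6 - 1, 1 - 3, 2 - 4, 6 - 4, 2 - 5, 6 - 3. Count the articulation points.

1

Removing 6 increases the component count from 1 to 2, so 6 is a cut vertex.
By contrast removing 1 leaves 1 component; it is not a cut vertex. No other vertex is a cut vertex either.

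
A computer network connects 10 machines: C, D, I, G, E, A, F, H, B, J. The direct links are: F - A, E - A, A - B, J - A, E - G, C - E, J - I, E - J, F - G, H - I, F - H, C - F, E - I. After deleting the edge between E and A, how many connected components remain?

2

E and A are still connected via E-J-A, so the component count stays at 2.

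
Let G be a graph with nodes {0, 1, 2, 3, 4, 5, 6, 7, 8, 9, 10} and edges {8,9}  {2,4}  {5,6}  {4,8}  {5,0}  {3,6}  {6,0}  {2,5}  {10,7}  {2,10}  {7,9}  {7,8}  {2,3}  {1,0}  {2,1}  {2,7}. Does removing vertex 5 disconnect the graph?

No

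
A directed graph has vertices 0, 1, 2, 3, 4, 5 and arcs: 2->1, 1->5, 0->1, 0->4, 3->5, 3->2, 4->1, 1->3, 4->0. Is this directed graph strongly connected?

No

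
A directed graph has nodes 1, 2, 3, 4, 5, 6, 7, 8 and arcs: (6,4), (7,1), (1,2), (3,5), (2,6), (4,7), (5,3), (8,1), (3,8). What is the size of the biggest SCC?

5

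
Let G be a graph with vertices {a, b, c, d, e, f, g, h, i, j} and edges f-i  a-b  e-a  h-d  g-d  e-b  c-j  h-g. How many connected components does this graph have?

4

Starting from c we can reach c, j. That is one component of size 2.
Starting from f we can reach f, i. That is one component of size 2.
Starting from d we can reach d, g, h. That is one component of size 3.
Starting from a we can reach a, b, e. That is one component of size 3.
Total: 4 components.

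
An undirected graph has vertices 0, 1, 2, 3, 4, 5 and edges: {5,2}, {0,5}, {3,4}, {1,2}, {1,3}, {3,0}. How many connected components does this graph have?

Starting from 0 we can reach 0, 1, 2, 3, 4, 5. That is one component of size 6.
Total: 1 component.

1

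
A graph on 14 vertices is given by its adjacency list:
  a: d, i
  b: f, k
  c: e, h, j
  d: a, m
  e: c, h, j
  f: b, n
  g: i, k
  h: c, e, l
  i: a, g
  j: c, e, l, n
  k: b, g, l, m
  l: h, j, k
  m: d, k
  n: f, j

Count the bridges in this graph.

0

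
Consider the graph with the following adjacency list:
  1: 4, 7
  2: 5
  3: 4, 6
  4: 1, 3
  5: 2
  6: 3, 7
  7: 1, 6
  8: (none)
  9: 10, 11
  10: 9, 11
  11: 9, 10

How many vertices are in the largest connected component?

8 is isolated — a component by itself.
Starting from 2 we can reach 2, 5. That is one component of size 2.
Starting from 9 we can reach 9, 10, 11. That is one component of size 3.
Starting from 1 we can reach 1, 3, 4, 6, 7. That is one component of size 5.
The largest has 5 vertices.

5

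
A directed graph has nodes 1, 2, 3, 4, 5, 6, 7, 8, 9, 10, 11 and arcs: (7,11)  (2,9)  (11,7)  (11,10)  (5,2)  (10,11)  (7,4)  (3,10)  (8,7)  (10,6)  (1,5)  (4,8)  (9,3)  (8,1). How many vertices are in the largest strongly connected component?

{1, 2, 3, 4, 5, 7, 8, 9, 10, 11} are all mutually reachable — one SCC of size 10.
{6} is an SCC by itself.
The largest has 10 vertices.

10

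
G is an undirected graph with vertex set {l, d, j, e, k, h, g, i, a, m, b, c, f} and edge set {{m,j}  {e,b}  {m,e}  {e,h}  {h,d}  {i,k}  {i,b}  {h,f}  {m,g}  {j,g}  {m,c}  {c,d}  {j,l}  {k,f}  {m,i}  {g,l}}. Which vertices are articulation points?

Removing m increases the component count from 2 to 3, so m is a cut vertex.
By contrast removing l leaves 2 components; it is not a cut vertex. No other vertex is a cut vertex either.

m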